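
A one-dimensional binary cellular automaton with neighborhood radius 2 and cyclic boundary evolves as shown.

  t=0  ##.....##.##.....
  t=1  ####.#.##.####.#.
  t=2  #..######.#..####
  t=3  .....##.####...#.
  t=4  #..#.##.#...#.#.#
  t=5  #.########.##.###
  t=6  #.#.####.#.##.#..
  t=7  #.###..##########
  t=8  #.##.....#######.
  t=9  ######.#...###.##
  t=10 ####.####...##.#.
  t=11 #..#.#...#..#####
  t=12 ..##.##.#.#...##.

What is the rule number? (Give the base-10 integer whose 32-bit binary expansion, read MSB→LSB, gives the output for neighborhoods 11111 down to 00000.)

  #####|#  b31=1 t=2,i=5
  ####.|.  b30=0 t=1,i=2
  ###.#|#  b29=1 t=1,i=3
  ###..|.  b28=0 t=2,i=0
  ##.##|.  b27=0 t=0,i=9
  ##.#.|#  b26=1 t=1,i=4
  ##..#|.  b25=0 t=2,i=1
  ##...|#  b24=1 t=0,i=2
  #.###|#  b23=1 t=1,i=0
  #.##.|#  b22=1 t=0,i=10
  #.#.#|#  b21=1 t=1,i=5
  #.#..|#  b20=1 t=2,i=10
  #..##|.  b19=0 t=2,i=2
  #..#.|#  b18=1 t=4,i=2
  #...#|.  b17=0 t=3,i=13
  #....|#  b16=1 t=0,i=3
  .####|.  b15=0 t=1,i=1
  .###.|#  b14=1 t=7,i=3
  .##.#|#  b13=1 t=0,i=8
  .##..|#  b12=1 t=0,i=1
  .#.##|#  b11=1 t=1,i=6
  .#.#.|.  b10=0 t=4,i=13
  .#..#|#  b9=1 t=2,i=11
  .#...|#  b8=1 t=3,i=16
  ..###|.  b7=0 t=2,i=3
  ..##.|#  b6=1 t=0,i=0
  ..#.#|#  b5=1 t=4,i=3
  ..#..|.  b4=0 t=3,i=15
  ...##|.  b3=0 t=0,i=6
  ...#.|#  b2=1 t=3,i=14
  ....#|#  b1=1 t=0,i=5
  .....|.  b0=0 t=0,i=4
  bits 10100101111101010111101101100110 = 2784328550

2784328550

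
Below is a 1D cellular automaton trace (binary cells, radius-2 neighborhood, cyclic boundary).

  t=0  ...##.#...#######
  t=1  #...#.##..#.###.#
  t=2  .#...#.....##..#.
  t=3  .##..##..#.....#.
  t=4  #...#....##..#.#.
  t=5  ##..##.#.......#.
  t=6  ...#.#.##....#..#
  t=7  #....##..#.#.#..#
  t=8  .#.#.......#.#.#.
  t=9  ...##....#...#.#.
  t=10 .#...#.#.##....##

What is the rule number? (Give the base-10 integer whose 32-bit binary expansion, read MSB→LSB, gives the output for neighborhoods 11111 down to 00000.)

2578983314

  [31] ##### => #  t=0,i=12
  [30] ####. => .  t=0,i=15
  [29] ###.# => .  t=1,i=14
  [28] ###.. => #  t=0,i=16
  [27] ##.## => #  t=1,i=15
  [26] ##.#. => .  t=0,i=5
  [25] ##..# => .  t=1,i=8
  [24] ##... => #  t=0,i=0
  [23] #.### => #  t=1,i=12
  [22] #.##. => .  t=1,i=6
  [21] #.#.# => #  t=4,i=15
  [20] #.#.. => #  t=0,i=6
  [19] #..## => #  t=3,i=0
  [18] #..#. => .  t=1,i=9
  [17] #...# => .  t=0,i=1
  [16] #.... => .  t=2,i=7
  [15] .#### => .  t=0,i=11
  [14] .###. => .  t=1,i=13
  [13] .##.# => #  t=0,i=4
  [12] .##.. => .  t=1,i=0
  [11] .#.## => #  t=1,i=5
  [10] .#.#. => .  t=4,i=14
  [9] .#..# => .  t=2,i=16
  [8] .#... => #  t=0,i=7
  [7] ..### => #  t=0,i=10
  [6] ..##. => .  t=0,i=3
  [5] ..#.# => .  t=1,i=4
  [4] ..#.. => #  t=2,i=1
  [3] ...## => .  t=0,i=2
  [2] ...#. => .  t=1,i=3
  [1] ....# => #  t=2,i=9
  [0] ..... => .  t=2,i=8
  bits 10011001101110000010100110010010 = 2578983314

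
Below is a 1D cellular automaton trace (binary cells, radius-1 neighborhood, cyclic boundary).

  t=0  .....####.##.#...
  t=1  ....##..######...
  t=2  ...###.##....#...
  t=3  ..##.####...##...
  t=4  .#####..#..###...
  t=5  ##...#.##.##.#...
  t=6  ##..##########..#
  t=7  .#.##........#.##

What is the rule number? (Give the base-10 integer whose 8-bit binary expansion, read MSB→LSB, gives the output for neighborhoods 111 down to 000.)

110

  [7] ### => .  t=0,i=6
  [6] ##. => #  t=0,i=8
  [5] #.# => #  t=0,i=9
  [4] #.. => .  t=0,i=14
  [3] .## => #  t=0,i=5
  [2] .#. => #  t=0,i=13
  [1] ..# => #  t=0,i=4
  [0] ... => .  t=0,i=0
  bits 01101110 = 110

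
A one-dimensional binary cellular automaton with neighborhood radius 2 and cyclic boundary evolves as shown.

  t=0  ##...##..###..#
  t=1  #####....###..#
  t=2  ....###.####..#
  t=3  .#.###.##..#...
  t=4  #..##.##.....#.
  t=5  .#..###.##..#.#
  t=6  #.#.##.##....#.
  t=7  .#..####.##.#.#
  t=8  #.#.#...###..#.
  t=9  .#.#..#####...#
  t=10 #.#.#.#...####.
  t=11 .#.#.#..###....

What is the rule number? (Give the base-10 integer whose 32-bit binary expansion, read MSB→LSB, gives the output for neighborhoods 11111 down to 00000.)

432236172

  #####|.  b31=0 t=1,i=1
  ####.|.  b30=0 t=1,i=3
  ###.#|.  b29=0 t=2,i=6
  ###..|#  b28=1 t=0,i=1
  ##.##|#  b27=1 t=2,i=7
  ##.#.|.  b26=0 t=7,i=11
  ##..#|.  b25=0 t=0,i=7
  ##...|#  b24=1 t=0,i=2
  #.###|#  b23=1 t=2,i=8
  #.##.|#  b22=1 t=3,i=7
  #.#.#|.  b21=0 t=5,i=14
  #.#..|.  b20=0 t=4,i=0
  #..##|.  b19=0 t=0,i=8
  #..#.|.  b18=0 t=2,i=13
  #...#|#  b17=1 t=0,i=3
  #....|#  b16=1 t=1,i=6
  .####|.  b15=0 t=1,i=0
  .###.|#  b14=1 t=0,i=0
  .##.#|#  b13=1 t=4,i=4
  .##..|.  b12=0 t=0,i=6
  .#.##|.  b11=0 t=3,i=2
  .#.#.|#  b10=1 t=4,i=14
  .#..#|#  b9=1 t=4,i=1
  .#...|.  b8=0 t=2,i=0
  ..###|#  b7=1 t=0,i=9
  ..##.|.  b6=0 t=0,i=5
  ..#.#|.  b5=0 t=3,i=1
  ..#..|.  b4=0 t=2,i=14
  ...##|#  b3=1 t=0,i=4
  ...#.|#  b2=1 t=3,i=0
  ....#|.  b1=0 t=1,i=7
  .....|.  b0=0 t=4,i=10
  bits 00011001110000110110011010001100 = 432236172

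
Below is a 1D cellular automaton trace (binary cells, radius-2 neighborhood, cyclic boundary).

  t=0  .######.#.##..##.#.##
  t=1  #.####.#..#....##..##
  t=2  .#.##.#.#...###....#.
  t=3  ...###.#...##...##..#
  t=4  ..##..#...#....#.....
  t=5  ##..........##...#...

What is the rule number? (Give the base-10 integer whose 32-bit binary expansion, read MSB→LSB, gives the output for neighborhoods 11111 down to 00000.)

  nb #####: next=#  (t=0,i=3, bit31=1)
  nb ####.: next=#  (t=0,i=5, bit30=1)
  nb ###.#: next=.  (t=0,i=6, bit29=0)
  nb ###..: next=.  (t=2,i=14, bit28=0)
  nb ##.##: next=#  (t=0,i=0, bit27=1)
  nb ##.#.: next=#  (t=0,i=7, bit26=1)
  nb ##..#: next=.  (t=0,i=12, bit25=0)
  nb ##...: next=.  (t=2,i=15, bit24=0)
  nb #.###: next=.  (t=0,i=1, bit23=0)
  nb #.##.: next=#  (t=0,i=10, bit22=1)
  nb #.#.#: next=.  (t=0,i=8, bit21=0)
  nb #.#..: next=.  (t=1,i=7, bit20=0)
  nb #..##: next=.  (t=0,i=13, bit19=0)
  nb #..#.: next=.  (t=1,i=9, bit18=0)
  nb #...#: next=.  (t=2,i=10, bit17=0)
  nb #....: next=#  (t=1,i=12, bit16=1)
  nb .####: next=#  (t=0,i=2, bit15=1)
  nb .###.: next=.  (t=1,i=20, bit14=0)
  nb .##.#: next=#  (t=0,i=15, bit13=1)
  nb .##..: next=.  (t=0,i=11, bit12=0)
  nb .#.##: next=.  (t=0,i=9, bit11=0)
  nb .#.#.: next=#  (t=2,i=7, bit10=1)
  nb .#..#: next=#  (t=1,i=8, bit9=1)
  nb .#...: next=.  (t=1,i=11, bit8=0)
  nb ..###: next=#  (t=1,i=19, bit7=1)
  nb ..##.: next=.  (t=0,i=14, bit6=0)
  nb ..#.#: next=.  (t=2,i=1, bit5=0)
  nb ..#..: next=.  (t=1,i=10, bit4=0)
  nb ...##: next=#  (t=1,i=14, bit3=1)
  nb ...#.: next=.  (t=2,i=18, bit2=0)
  nb ....#: next=#  (t=1,i=13, bit1=1)
  nb .....: next=.  (t=4,i=18, bit0=0)
  bits 11001100010000011010011010001010 = 3426854538

3426854538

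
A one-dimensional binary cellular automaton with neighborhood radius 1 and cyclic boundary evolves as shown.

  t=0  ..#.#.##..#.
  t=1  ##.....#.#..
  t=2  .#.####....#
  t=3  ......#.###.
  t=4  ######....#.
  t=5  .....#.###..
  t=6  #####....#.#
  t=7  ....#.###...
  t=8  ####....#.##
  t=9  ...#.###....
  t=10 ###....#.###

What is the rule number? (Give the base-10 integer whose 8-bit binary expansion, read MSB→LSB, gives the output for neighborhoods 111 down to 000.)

67

  ###|.  b7=0 t=2,i=4
  ##.|#  b6=1 t=0,i=7
  #.#|.  b5=0 t=0,i=3
  #..|.  b4=0 t=0,i=8
  .##|.  b3=0 t=0,i=6
  .#.|.  b2=0 t=0,i=2
  ..#|#  b1=1 t=0,i=1
  ...|#  b0=1 t=0,i=0
  bits 01000011 = 67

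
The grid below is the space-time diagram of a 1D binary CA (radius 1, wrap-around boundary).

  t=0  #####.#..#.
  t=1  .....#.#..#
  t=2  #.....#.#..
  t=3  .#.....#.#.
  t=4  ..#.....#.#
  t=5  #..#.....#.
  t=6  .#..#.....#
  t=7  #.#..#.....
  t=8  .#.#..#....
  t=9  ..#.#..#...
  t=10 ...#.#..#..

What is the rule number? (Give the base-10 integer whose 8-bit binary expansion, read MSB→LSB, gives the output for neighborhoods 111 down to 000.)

  nb ###: next=.  (t=0,i=1, bit7=0)
  nb ##.: next=.  (t=0,i=4, bit6=0)
  nb #.#: next=#  (t=0,i=5, bit5=1)
  nb #..: next=#  (t=0,i=7, bit4=1)
  nb .##: next=.  (t=0,i=0, bit3=0)
  nb .#.: next=.  (t=0,i=6, bit2=0)
  nb ..#: next=.  (t=0,i=8, bit1=0)
  nb ...: next=.  (t=1,i=1, bit0=0)
  bits 00110000 = 48

48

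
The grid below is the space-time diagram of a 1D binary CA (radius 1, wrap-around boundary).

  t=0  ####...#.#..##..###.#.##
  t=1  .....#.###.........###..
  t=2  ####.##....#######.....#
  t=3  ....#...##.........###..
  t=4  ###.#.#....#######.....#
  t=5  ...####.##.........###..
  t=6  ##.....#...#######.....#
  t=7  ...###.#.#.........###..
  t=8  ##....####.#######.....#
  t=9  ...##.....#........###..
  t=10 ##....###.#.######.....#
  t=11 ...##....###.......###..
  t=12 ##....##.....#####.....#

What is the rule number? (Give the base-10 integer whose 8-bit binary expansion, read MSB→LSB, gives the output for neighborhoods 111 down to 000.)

37

  [7] ### => .  t=0,i=0
  [6] ##. => .  t=0,i=3
  [5] #.# => #  t=0,i=8
  [4] #.. => .  t=0,i=4
  [3] .## => .  t=0,i=12
  [2] .#. => #  t=0,i=7
  [1] ..# => .  t=0,i=6
  [0] ... => #  t=0,i=5
  bits 00100101 = 37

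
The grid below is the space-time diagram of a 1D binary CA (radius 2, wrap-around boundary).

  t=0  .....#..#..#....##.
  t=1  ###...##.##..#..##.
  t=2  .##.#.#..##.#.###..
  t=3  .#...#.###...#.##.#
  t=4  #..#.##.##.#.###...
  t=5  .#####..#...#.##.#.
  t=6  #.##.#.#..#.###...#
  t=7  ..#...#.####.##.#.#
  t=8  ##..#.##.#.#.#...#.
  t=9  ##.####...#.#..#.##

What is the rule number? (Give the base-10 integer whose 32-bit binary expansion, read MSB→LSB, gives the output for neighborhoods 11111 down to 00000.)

2958024289

  [31] ##### => #  t=5,i=3
  [30] ####. => .  t=5,i=4
  [29] ###.# => #  t=7,i=11
  [28] ###.. => #  t=1,i=2
  [27] ##.## => .  t=1,i=8
  [26] ##.#. => .  t=2,i=3
  [25] ##..# => .  t=1,i=11
  [24] ##... => .  t=0,i=18
  [23] #.### => .  t=1,i=0
  [22] #.##. => #  t=1,i=9
  [21] #.#.# => .  t=2,i=4
  [20] #.#.. => .  t=2,i=6
  [19] #..## => #  t=1,i=15
  [18] #..#. => #  t=0,i=7
  [17] #...# => #  t=1,i=4
  [16] #.... => #  t=0,i=0
  [15] .#### => #  t=5,i=2
  [14] .###. => #  t=1,i=1
  [13] .##.# => .  t=1,i=7
  [12] .##.. => #  t=0,i=17
  [11] .#.## => #  t=2,i=13
  [10] .#.#. => #  t=2,i=5
  [9] .#..# => #  t=0,i=6
  [8] .#... => .  t=0,i=12
  [7] ..### => .  t=5,i=1
  [6] ..##. => #  t=0,i=16
  [5] ..#.# => #  t=3,i=5
  [4] ..#.. => .  t=0,i=5
  [3] ...## => .  t=0,i=15
  [2] ...#. => .  t=0,i=4
  [1] ....# => .  t=0,i=3
  [0] ..... => #  t=0,i=1
  bits 10110000010011111101111001100001 = 2958024289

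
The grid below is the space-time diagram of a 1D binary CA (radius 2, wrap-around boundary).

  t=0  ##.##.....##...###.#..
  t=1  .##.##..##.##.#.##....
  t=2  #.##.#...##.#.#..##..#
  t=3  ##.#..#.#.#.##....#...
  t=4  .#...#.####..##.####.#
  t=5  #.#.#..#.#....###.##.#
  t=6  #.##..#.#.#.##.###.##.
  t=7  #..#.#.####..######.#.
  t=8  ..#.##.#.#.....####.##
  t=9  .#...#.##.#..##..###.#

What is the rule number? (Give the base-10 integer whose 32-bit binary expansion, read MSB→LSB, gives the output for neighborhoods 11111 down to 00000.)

  ##### -> #   bit 31 = 1  t=7,i=15
  ####. -> #   bit 30 = 1  t=4,i=9
  ###.# -> #   bit 29 = 1  t=0,i=17
  ###.. -> .   bit 28 = 0  t=4,i=10
  ##.## -> #   bit 27 = 1  t=0,i=2
  ##.#. -> .   bit 26 = 0  t=0,i=18
  ##..# -> .   bit 25 = 0  t=1,i=6
  ##... -> #   bit 24 = 1  t=0,i=5
  #.### -> #   bit 23 = 1  t=4,i=7
  #.##. -> .   bit 22 = 0  t=0,i=3
  #.#.# -> #   bit 21 = 1  t=1,i=14
  #.#.. -> .   bit 20 = 0  t=0,i=19
  #..## -> .   bit 19 = 0  t=0,i=21
  #..#. -> #   bit 18 = 1  t=3,i=5
  #...# -> .   bit 17 = 0  t=0,i=13
  #.... -> .   bit 16 = 0  t=0,i=6
  .#### -> .   bit 15 = 0  t=4,i=8
  .###. -> #   bit 14 = 1  t=0,i=16
  .##.# -> #   bit 13 = 1  t=0,i=1
  .##.. -> #   bit 12 = 1  t=0,i=4
  .#.## -> .   bit 11 = 0  t=1,i=15
  .#.#. -> #   bit 10 = 1  t=2,i=13
  .#..# -> .   bit 9 = 0  t=0,i=20
  .#... -> #   bit 8 = 1  t=2,i=6
  ..### -> .   bit 7 = 0  t=0,i=15
  ..##. -> .   bit 6 = 0  t=0,i=0
  ..#.# -> .   bit 5 = 0  t=3,i=6
  ..#.. -> #   bit 4 = 1  t=3,i=18
  ...## -> #   bit 3 = 1  t=0,i=9
  ...#. -> #   bit 2 = 1  t=3,i=17
  ....# -> #   bit 1 = 1  t=0,i=8
  ..... -> .   bit 0 = 0  t=0,i=7
  bits 11101001101001000111010100011110 = 3919869214

3919869214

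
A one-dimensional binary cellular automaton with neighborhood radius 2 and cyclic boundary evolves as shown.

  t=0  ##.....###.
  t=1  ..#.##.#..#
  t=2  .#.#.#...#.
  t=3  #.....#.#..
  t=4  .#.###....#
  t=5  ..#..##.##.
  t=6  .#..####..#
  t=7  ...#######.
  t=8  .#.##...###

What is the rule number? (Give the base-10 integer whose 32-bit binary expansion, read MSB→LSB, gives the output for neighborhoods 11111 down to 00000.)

1527556551

  #####|.  b31=0 t=7,i=5
  ####.|#  b30=1 t=6,i=6
  ###.#|.  b29=0 t=0,i=9
  ###..|#  b28=1 t=4,i=5
  ##.##|#  b27=1 t=0,i=10
  ##.#.|.  b26=0 t=1,i=6
  ##..#|#  b25=1 t=6,i=8
  ##...|#  b24=1 t=0,i=2
  #.###|.  b23=0 t=4,i=3
  #.##.|.  b22=0 t=0,i=0
  #.#.#|.  b21=0 t=2,i=3
  #.#..|.  b20=0 t=1,i=7
  #..##|#  b19=1 t=5,i=4
  #..#.|#  b18=1 t=1,i=1
  #...#|.  b17=0 t=2,i=7
  #....|.  b16=0 t=0,i=3
  .####|#  b15=1 t=6,i=5
  .###.|.  b14=0 t=0,i=8
  .##.#|#  b13=1 t=1,i=5
  .##..|.  b12=0 t=0,i=1
  .#.##|#  b11=1 t=1,i=3
  .#.#.|.  b10=0 t=2,i=2
  .#..#|.  b9=0 t=1,i=0
  .#...|#  b8=1 t=2,i=6
  ..###|#  b7=1 t=0,i=7
  ..##.|#  b6=1 t=5,i=5
  ..#.#|.  b5=0 t=1,i=2
  ..#..|.  b4=0 t=1,i=10
  ...##|.  b3=0 t=0,i=6
  ...#.|#  b2=1 t=2,i=8
  ....#|#  b1=1 t=0,i=5
  .....|#  b0=1 t=0,i=4
  bits 01011011000011001010100111000111 = 1527556551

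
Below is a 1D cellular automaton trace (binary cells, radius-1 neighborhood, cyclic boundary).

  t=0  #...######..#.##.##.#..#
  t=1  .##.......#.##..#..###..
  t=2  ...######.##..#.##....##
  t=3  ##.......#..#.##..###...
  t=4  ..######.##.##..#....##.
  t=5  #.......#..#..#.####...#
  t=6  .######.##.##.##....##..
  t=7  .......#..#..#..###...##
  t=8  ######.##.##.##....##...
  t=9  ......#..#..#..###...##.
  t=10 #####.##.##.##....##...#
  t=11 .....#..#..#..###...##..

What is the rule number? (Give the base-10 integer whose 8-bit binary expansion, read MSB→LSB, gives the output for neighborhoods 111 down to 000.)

  ###|.  b7=0 t=0,i=5
  ##.|.  b6=0 t=0,i=0
  #.#|#  b5=1 t=0,i=13
  #..|#  b4=1 t=0,i=1
  .##|.  b3=0 t=0,i=4
  .#.|#  b2=1 t=0,i=12
  ..#|.  b1=0 t=0,i=3
  ...|#  b0=1 t=0,i=2
  bits 00110101 = 53

53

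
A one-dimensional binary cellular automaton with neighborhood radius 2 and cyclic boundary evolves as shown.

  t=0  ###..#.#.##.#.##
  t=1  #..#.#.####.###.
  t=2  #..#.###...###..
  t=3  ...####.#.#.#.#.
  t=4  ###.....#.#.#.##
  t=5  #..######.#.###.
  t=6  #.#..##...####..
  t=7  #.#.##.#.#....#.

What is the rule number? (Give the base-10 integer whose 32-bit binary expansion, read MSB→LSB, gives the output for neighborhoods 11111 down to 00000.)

  #####|#  b31=1 t=0,i=0
  ####.|.  b30=0 t=0,i=1
  ###.#|.  b29=0 t=1,i=10
  ###..|.  b28=0 t=0,i=2
  ##.##|#  b27=1 t=1,i=11
  ##.#.|.  b26=0 t=0,i=11
  ##..#|#  b25=1 t=0,i=3
  ##...|#  b24=1 t=2,i=8
  #.###|#  b23=1 t=0,i=14
  #.##.|#  b22=1 t=0,i=9
  #.#.#|#  b21=1 t=0,i=7
  #.#..|#  b20=1 t=1,i=0
  #..##|#  b19=1 t=5,i=2
  #..#.|.  b18=0 t=0,i=4
  #...#|.  b17=0 t=2,i=9
  #....|#  b16=1 t=3,i=0
  .####|.  b15=0 t=0,i=15
  .###.|#  b14=1 t=1,i=13
  .##.#|#  b13=1 t=0,i=10
  .##..|.  b12=0 t=6,i=6
  .#.##|#  b11=1 t=0,i=8
  .#.#.|.  b10=0 t=0,i=6
  .#..#|.  b9=0 t=1,i=1
  .#...|#  b8=1 t=3,i=15
  ..###|.  b7=0 t=2,i=11
  ..##.|#  b6=1 t=6,i=5
  ..#.#|#  b5=1 t=0,i=5
  ..#..|.  b4=0 t=2,i=0
  ...##|#  b3=1 t=2,i=10
  ...#.|#  b2=1 t=4,i=7
  ....#|#  b1=1 t=3,i=1
  .....|#  b0=1 t=4,i=5
  bits 10001011111110010110100101101111 = 2348378479

2348378479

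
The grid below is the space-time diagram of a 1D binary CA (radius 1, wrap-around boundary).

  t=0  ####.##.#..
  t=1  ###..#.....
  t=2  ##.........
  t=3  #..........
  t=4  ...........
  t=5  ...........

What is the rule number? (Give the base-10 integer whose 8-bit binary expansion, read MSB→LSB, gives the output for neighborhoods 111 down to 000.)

136

  [7] ### => #  t=0,i=1
  [6] ##. => .  t=0,i=3
  [5] #.# => .  t=0,i=4
  [4] #.. => .  t=0,i=9
  [3] .## => #  t=0,i=0
  [2] .#. => .  t=0,i=8
  [1] ..# => .  t=0,i=10
  [0] ... => .  t=1,i=7
  bits 10001000 = 136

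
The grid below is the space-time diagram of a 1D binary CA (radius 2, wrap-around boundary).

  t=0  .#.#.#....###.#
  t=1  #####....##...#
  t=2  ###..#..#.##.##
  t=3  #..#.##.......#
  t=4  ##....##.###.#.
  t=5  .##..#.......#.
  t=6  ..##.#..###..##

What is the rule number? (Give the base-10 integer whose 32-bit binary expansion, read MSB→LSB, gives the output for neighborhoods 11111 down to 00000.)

2199951001

  [31] ##### => #  t=1,i=1
  [30] ####. => .  t=1,i=3
  [29] ###.# => .  t=0,i=12
  [28] ###.. => .  t=1,i=4
  [27] ##.## => .  t=2,i=12
  [26] ##.#. => .  t=0,i=13
  [25] ##..# => #  t=2,i=3
  [24] ##... => #  t=1,i=5
  [23] #.### => .  t=2,i=13
  [22] #.##. => .  t=2,i=10
  [21] #.#.# => #  t=0,i=1
  [20] #.#.. => .  t=0,i=5
  [19] #..## => .  t=5,i=0
  [18] #..#. => .  t=2,i=4
  [17] #...# => .  t=1,i=12
  [16] #.... => .  t=0,i=7
  [15] .#### => #  t=1,i=0
  [14] .###. => .  t=0,i=11
  [13] .##.# => .  t=2,i=11
  [12] .##.. => #  t=1,i=10
  [11] .#.## => .  t=2,i=9
  [10] .#.#. => #  t=0,i=0
  [9] .#..# => #  t=2,i=6
  [8] .#... => .  t=0,i=6
  [7] ..### => #  t=0,i=10
  [6] ..##. => .  t=1,i=9
  [5] ..#.# => .  t=2,i=8
  [4] ..#.. => #  t=2,i=5
  [3] ...## => #  t=0,i=9
  [2] ...#. => .  t=5,i=12
  [1] ....# => .  t=0,i=8
  [0] ..... => #  t=3,i=9
  bits 10000011001000001001011010011001 = 2199951001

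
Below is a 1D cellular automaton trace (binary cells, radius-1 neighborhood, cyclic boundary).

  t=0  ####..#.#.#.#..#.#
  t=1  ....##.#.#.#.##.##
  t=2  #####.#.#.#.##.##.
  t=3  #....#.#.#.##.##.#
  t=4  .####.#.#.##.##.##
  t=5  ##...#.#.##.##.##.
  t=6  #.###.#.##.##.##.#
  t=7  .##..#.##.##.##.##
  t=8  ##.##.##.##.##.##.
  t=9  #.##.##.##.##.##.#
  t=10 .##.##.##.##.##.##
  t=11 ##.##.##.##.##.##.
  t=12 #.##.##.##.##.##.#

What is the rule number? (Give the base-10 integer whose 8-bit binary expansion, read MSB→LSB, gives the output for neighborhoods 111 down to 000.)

  nb ###: next=.  (t=0,i=0, bit7=0)
  nb ##.: next=.  (t=0,i=3, bit6=0)
  nb #.#: next=#  (t=0,i=7, bit5=1)
  nb #..: next=#  (t=0,i=4, bit4=1)
  nb .##: next=#  (t=0,i=17, bit3=1)
  nb .#.: next=.  (t=0,i=6, bit2=0)
  nb ..#: next=#  (t=0,i=5, bit1=1)
  nb ...: next=#  (t=1,i=1, bit0=1)
  bits 00111011 = 59

59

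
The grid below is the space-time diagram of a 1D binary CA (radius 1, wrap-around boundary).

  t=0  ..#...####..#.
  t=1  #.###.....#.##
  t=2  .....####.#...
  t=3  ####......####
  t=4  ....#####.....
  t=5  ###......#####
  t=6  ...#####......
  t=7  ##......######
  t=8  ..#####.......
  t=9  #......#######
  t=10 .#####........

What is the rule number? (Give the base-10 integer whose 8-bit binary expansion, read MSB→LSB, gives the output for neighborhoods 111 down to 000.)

  nb ###: next=.  (t=0,i=7, bit7=0)
  nb ##.: next=.  (t=0,i=9, bit6=0)
  nb #.#: next=.  (t=1,i=1, bit5=0)
  nb #..: next=#  (t=0,i=3, bit4=1)
  nb .##: next=.  (t=0,i=6, bit3=0)
  nb .#.: next=#  (t=0,i=2, bit2=1)
  nb ..#: next=.  (t=0,i=1, bit1=0)
  nb ...: next=#  (t=0,i=0, bit0=1)
  bits 00010101 = 21

21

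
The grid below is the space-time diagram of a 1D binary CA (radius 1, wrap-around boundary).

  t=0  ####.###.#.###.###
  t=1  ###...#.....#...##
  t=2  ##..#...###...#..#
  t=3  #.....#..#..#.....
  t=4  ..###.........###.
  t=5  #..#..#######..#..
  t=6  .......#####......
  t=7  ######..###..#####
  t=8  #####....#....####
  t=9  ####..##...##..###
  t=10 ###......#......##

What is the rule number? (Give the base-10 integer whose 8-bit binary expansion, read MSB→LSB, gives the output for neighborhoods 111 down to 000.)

129

  ### -> #   bit 7 = 1  t=0,i=0
  ##. -> .   bit 6 = 0  t=0,i=3
  #.# -> .   bit 5 = 0  t=0,i=4
  #.. -> .   bit 4 = 0  t=1,i=3
  .## -> .   bit 3 = 0  t=0,i=5
  .#. -> .   bit 2 = 0  t=0,i=9
  ..# -> .   bit 1 = 0  t=1,i=5
  ... -> #   bit 0 = 1  t=1,i=4
  bits 10000001 = 129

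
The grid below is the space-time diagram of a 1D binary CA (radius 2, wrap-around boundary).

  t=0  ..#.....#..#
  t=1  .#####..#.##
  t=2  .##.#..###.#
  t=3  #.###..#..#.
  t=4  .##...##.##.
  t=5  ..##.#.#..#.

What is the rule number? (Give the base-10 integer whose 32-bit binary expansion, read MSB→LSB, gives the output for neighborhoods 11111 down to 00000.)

  [31] ##### => .  t=1,i=3
  [30] ####. => #  t=1,i=4
  [29] ###.# => .  t=2,i=9
  [28] ###.. => .  t=1,i=5
  [27] ##.## => .  t=1,i=0
  [26] ##.#. => #  t=2,i=3
  [25] ##..# => .  t=1,i=6
  [24] ##... => #  t=4,i=3
  [23] #.### => #  t=1,i=1
  [22] #.##. => .  t=1,i=10
  [21] #.#.# => .  t=2,i=11
  [20] #.#.. => #  t=2,i=4
  [19] #..## => .  t=2,i=6
  [18] #..#. => #  t=0,i=1
  [17] #...# => .  t=4,i=4
  [16] #.... => #  t=0,i=4
  [15] .#### => #  t=1,i=2
  [14] .###. => .  t=2,i=8
  [13] .##.# => #  t=1,i=11
  [12] .##.. => #  t=4,i=2
  [11] .#.## => #  t=1,i=9
  [10] .#.#. => .  t=3,i=11
  [9] .#..# => .  t=0,i=0
  [8] .#... => #  t=0,i=3
  [7] ..### => #  t=2,i=7
  [6] ..##. => .  t=4,i=1
  [5] ..#.# => #  t=1,i=8
  [4] ..#.. => #  t=0,i=2
  [3] ...## => #  t=4,i=5
  [2] ...#. => .  t=0,i=7
  [1] ....# => .  t=0,i=6
  [0] ..... => #  t=0,i=5
  bits 01000101100101011011100110111001 = 1167440313

1167440313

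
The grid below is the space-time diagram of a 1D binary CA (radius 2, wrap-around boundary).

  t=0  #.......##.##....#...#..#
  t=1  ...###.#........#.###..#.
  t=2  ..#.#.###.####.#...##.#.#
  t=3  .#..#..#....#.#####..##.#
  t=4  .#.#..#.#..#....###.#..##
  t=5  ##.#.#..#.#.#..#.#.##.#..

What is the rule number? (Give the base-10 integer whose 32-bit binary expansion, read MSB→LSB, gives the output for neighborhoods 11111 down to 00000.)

  ##### -> #   bit 31 = 1  t=3,i=16
  ####. -> #   bit 30 = 1  t=2,i=12
  ###.# -> .   bit 29 = 0  t=1,i=5
  ###.. -> #   bit 28 = 1  t=1,i=20
  ##.## -> .   bit 27 = 0  t=0,i=10
  ##.#. -> #   bit 26 = 1  t=1,i=6
  ##..# -> .   bit 25 = 0  t=1,i=21
  ##... -> .   bit 24 = 0  t=0,i=1
  #.### -> .   bit 23 = 0  t=1,i=18
  #.##. -> .   bit 22 = 0  t=0,i=11
  #.#.# -> #   bit 21 = 1  t=2,i=4
  #.#.. -> #   bit 20 = 1  t=1,i=7
  #..## -> #   bit 19 = 1  t=0,i=23
  #..#. -> #   bit 18 = 1  t=1,i=22
  #...# -> #   bit 17 = 1  t=0,i=19
  #.... -> .   bit 16 = 0  t=0,i=2
  .#### -> .   bit 15 = 0  t=2,i=11
  .###. -> #   bit 14 = 1  t=1,i=4
  .##.# -> .   bit 13 = 0  t=0,i=9
  .##.. -> .   bit 12 = 0  t=0,i=0
  .#.## -> .   bit 11 = 0  t=1,i=17
  .#.#. -> .   bit 10 = 0  t=2,i=3
  .#..# -> .   bit 9 = 0  t=0,i=22
  .#... -> #   bit 8 = 1  t=0,i=18
  ..### -> .   bit 7 = 0  t=1,i=3
  ..##. -> .   bit 6 = 0  t=0,i=8
  ..#.# -> .   bit 5 = 0  t=1,i=16
  ..#.. -> .   bit 4 = 0  t=0,i=17
  ...## -> #   bit 3 = 1  t=0,i=7
  ...#. -> #   bit 2 = 1  t=0,i=16
  ....# -> .   bit 1 = 0  t=0,i=6
  ..... -> #   bit 0 = 1  t=0,i=3
  bits 11010100001111100100000100001101 = 3560849677

3560849677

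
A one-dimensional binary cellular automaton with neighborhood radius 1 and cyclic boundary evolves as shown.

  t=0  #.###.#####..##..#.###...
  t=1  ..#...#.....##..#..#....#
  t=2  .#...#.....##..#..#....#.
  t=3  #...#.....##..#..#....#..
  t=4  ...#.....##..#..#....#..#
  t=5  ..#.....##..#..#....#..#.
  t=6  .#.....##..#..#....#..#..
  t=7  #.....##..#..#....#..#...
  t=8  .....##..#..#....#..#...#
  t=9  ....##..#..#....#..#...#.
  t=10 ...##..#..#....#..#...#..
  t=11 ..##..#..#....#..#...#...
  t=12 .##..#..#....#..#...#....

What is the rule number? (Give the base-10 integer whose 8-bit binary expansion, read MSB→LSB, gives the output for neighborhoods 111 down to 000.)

10

  [7] ### => .  t=0,i=3
  [6] ##. => .  t=0,i=4
  [5] #.# => .  t=0,i=1
  [4] #.. => .  t=0,i=11
  [3] .## => #  t=0,i=2
  [2] .#. => .  t=0,i=0
  [1] ..# => #  t=0,i=12
  [0] ... => .  t=0,i=23
  bits 00001010 = 10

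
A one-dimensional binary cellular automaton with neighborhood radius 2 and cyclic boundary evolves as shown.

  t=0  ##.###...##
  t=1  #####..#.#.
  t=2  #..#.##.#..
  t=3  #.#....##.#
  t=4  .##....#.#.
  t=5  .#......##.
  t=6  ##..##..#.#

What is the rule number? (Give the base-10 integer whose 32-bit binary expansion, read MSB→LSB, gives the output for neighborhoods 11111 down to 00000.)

1855341777

  nb #####: next=.  (t=1,i=2, bit31=0)
  nb ####.: next=#  (t=0,i=0, bit30=1)
  nb ###.#: next=#  (t=0,i=1, bit29=1)
  nb ###..: next=.  (t=0,i=5, bit28=0)
  nb ##.##: next=#  (t=0,i=2, bit27=1)
  nb ##.#.: next=#  (t=2,i=7, bit26=1)
  nb ##..#: next=#  (t=1,i=5, bit25=1)
  nb ##...: next=.  (t=0,i=6, bit24=0)
  nb #.###: next=#  (t=0,i=3, bit23=1)
  nb #.##.: next=.  (t=2,i=5, bit22=0)
  nb #.#.#: next=.  (t=1,i=9, bit21=0)
  nb #.#..: next=#  (t=2,i=8, bit20=1)
  nb #..##: next=.  (t=4,i=0, bit19=0)
  nb #..#.: next=#  (t=1,i=6, bit18=1)
  nb #...#: next=#  (t=0,i=7, bit17=1)
  nb #....: next=.  (t=3,i=4, bit16=0)
  nb .####: next=.  (t=0,i=10, bit15=0)
  nb .###.: next=#  (t=0,i=4, bit14=1)
  nb .##.#: next=.  (t=2,i=6, bit13=0)
  nb .##..: next=.  (t=4,i=2, bit12=0)
  nb .#.##: next=.  (t=1,i=10, bit11=0)
  nb .#.#.: next=#  (t=1,i=8, bit10=1)
  nb .#..#: next=.  (t=2,i=1, bit9=0)
  nb .#...: next=.  (t=3,i=3, bit8=0)
  nb ..###: next=#  (t=0,i=9, bit7=1)
  nb ..##.: next=#  (t=3,i=7, bit6=1)
  nb ..#.#: next=.  (t=1,i=7, bit5=0)
  nb ..#..: next=#  (t=2,i=0, bit4=1)
  nb ...##: next=.  (t=0,i=8, bit3=0)
  nb ...#.: next=.  (t=4,i=6, bit2=0)
  nb ....#: next=.  (t=3,i=5, bit1=0)
  nb .....: next=#  (t=5,i=4, bit0=1)
  bits 01101110100101100100010011010001 = 1855341777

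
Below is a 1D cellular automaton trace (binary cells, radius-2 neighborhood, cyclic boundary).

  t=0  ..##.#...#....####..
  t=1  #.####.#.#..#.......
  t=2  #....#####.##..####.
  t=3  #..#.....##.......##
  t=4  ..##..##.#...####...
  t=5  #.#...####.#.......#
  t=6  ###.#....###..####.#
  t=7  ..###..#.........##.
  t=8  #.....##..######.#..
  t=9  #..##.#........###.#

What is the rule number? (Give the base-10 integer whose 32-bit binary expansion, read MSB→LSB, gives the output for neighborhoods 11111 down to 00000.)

741745779

  ##### -> .   bit 31 = 0  t=2,i=7
  ####. -> .   bit 30 = 0  t=0,i=16
  ###.# -> #   bit 29 = 1  t=1,i=5
  ###.. -> .   bit 28 = 0  t=0,i=17
  ##.## -> #   bit 27 = 1  t=2,i=10
  ##.#. -> #   bit 26 = 1  t=0,i=4
  ##..# -> .   bit 25 = 0  t=2,i=13
  ##... -> .   bit 24 = 0  t=0,i=18
  #.### -> .   bit 23 = 0  t=1,i=2
  #.##. -> .   bit 22 = 0  t=2,i=11
  #.#.# -> #   bit 21 = 1  t=1,i=7
  #.#.. -> #   bit 20 = 1  t=0,i=5
  #..## -> .   bit 19 = 0  t=2,i=14
  #..#. -> #   bit 18 = 1  t=1,i=11
  #...# -> #   bit 17 = 1  t=0,i=7
  #.... -> .   bit 16 = 0  t=0,i=11
  .#### -> .   bit 15 = 0  t=0,i=15
  .###. -> .   bit 14 = 0  t=3,i=19
  .##.# -> #   bit 13 = 1  t=0,i=3
  .##.. -> .   bit 12 = 0  t=2,i=12
  .#.## -> .   bit 11 = 0  t=1,i=1
  .#.#. -> #   bit 10 = 1  t=1,i=8
  .#..# -> .   bit 9 = 0  t=1,i=10
  .#... -> .   bit 8 = 0  t=0,i=6
  ..### -> .   bit 7 = 0  t=0,i=14
  ..##. -> #   bit 6 = 1  t=0,i=2
  ..#.# -> #   bit 5 = 1  t=1,i=0
  ..#.. -> #   bit 4 = 1  t=0,i=9
  ...## -> .   bit 3 = 0  t=0,i=1
  ...#. -> .   bit 2 = 0  t=0,i=8
  ....# -> #   bit 1 = 1  t=0,i=0
  ..... -> #   bit 0 = 1  t=1,i=15
  bits 00101100001101100010010001110011 = 741745779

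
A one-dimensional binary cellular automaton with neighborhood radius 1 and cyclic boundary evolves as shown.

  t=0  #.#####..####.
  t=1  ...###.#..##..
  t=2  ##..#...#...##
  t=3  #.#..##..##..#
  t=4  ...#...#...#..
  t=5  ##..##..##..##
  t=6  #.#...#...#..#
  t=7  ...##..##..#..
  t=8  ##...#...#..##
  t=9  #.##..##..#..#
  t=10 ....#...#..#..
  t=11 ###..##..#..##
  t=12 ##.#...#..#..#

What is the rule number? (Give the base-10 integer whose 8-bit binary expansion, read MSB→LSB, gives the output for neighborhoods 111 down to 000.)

145

  ### -> #   bit 7 = 1  t=0,i=3
  ##. -> .   bit 6 = 0  t=0,i=6
  #.# -> .   bit 5 = 0  t=0,i=1
  #.. -> #   bit 4 = 1  t=0,i=7
  .## -> .   bit 3 = 0  t=0,i=2
  .#. -> .   bit 2 = 0  t=0,i=0
  ..# -> .   bit 1 = 0  t=0,i=8
  ... -> #   bit 0 = 1  t=1,i=0
  bits 10010001 = 145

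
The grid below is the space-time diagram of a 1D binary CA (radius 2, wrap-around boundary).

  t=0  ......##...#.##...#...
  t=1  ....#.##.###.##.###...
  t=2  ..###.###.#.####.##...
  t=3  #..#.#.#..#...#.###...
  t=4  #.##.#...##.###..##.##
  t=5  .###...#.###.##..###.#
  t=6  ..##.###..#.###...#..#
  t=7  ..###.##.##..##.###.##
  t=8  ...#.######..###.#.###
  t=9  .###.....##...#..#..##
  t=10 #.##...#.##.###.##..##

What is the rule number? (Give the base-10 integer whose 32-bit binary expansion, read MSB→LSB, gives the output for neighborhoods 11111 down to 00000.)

  [31] ##### => .  t=8,i=7
  [30] ####. => #  t=2,i=14
  [29] ###.# => .  t=1,i=11
  [28] ###.. => #  t=1,i=18
  [27] ##.## => #  t=1,i=8
  [26] ##.#. => .  t=2,i=9
  [25] ##..# => .  t=4,i=15
  [24] ##... => .  t=0,i=8
  [23] #.### => .  t=1,i=9
  [22] #.##. => #  t=0,i=13
  [21] #.#.# => #  t=2,i=10
  [20] #.#.. => .  t=3,i=7
  [19] #..## => .  t=4,i=16
  [18] #..#. => #  t=3,i=2
  [17] #...# => #  t=0,i=9
  [16] #.... => .  t=0,i=20
  [15] .#### => .  t=2,i=13
  [14] .###. => #  t=1,i=10
  [13] .##.# => #  t=1,i=7
  [12] .##.. => #  t=0,i=7
  [11] .#.## => .  t=0,i=12
  [10] .#.#. => .  t=3,i=4
  [9] .#..# => .  t=3,i=1
  [8] .#... => .  t=0,i=19
  [7] ..### => .  t=2,i=2
  [6] ..##. => #  t=0,i=6
  [5] ..#.# => #  t=0,i=11
  [4] ..#.. => #  t=0,i=18
  [3] ...## => .  t=0,i=5
  [2] ...#. => #  t=0,i=10
  [1] ....# => #  t=0,i=4
  [0] ..... => .  t=0,i=0
  bits 01011000011001100111000001110110 = 1483108470

1483108470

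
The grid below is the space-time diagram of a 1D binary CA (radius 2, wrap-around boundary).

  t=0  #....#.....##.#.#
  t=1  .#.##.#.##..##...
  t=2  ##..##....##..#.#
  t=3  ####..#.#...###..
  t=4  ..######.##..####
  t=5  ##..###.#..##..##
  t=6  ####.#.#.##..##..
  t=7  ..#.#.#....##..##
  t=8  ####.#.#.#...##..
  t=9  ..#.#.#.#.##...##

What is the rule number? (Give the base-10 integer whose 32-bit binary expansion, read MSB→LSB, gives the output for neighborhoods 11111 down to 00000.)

  [31] ##### => #  t=4,i=4
  [30] ####. => #  t=3,i=2
  [29] ###.# => .  t=4,i=7
  [28] ###.. => #  t=2,i=1
  [27] ##.## => #  t=4,i=8
  [26] ##.#. => #  t=0,i=13
  [25] ##..# => #  t=1,i=10
  [24] ##... => #  t=0,i=1
  [23] #.### => .  t=2,i=16
  [22] #.##. => .  t=0,i=16
  [21] #.#.# => .  t=0,i=14
  [20] #.#.. => .  t=3,i=8
  [19] #..## => #  t=1,i=11
  [18] #..#. => #  t=2,i=13
  [17] #...# => #  t=3,i=10
  [16] #.... => .  t=0,i=2
  [15] .#### => .  t=3,i=1
  [14] .###. => #  t=2,i=0
  [13] .##.# => #  t=0,i=12
  [12] .##.. => .  t=0,i=0
  [11] .#.## => .  t=0,i=15
  [10] .#.#. => #  t=3,i=7
  [9] .#..# => #  t=5,i=9
  [8] .#... => #  t=0,i=6
  [7] ..### => .  t=3,i=0
  [6] ..##. => .  t=0,i=11
  [5] ..#.# => #  t=1,i=1
  [4] ..#.. => .  t=0,i=5
  [3] ...## => .  t=0,i=10
  [2] ...#. => #  t=0,i=4
  [1] ....# => #  t=0,i=3
  [0] ..... => #  t=0,i=8
  bits 11011111000011100110011100100111 = 3742263079

3742263079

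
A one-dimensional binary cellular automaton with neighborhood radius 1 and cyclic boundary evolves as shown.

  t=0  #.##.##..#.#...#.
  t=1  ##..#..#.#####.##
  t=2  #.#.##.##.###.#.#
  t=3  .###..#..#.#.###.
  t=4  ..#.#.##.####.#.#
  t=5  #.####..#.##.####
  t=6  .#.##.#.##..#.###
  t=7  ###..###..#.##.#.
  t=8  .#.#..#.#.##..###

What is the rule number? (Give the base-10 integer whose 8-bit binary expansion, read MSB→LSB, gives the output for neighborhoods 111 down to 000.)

181

  nb ###: next=#  (t=1,i=0, bit7=1)
  nb ##.: next=.  (t=0,i=3, bit6=0)
  nb #.#: next=#  (t=0,i=1, bit5=1)
  nb #..: next=#  (t=0,i=7, bit4=1)
  nb .##: next=.  (t=0,i=2, bit3=0)
  nb .#.: next=#  (t=0,i=0, bit2=1)
  nb ..#: next=.  (t=0,i=8, bit1=0)
  nb ...: next=#  (t=0,i=13, bit0=1)
  bits 10110101 = 181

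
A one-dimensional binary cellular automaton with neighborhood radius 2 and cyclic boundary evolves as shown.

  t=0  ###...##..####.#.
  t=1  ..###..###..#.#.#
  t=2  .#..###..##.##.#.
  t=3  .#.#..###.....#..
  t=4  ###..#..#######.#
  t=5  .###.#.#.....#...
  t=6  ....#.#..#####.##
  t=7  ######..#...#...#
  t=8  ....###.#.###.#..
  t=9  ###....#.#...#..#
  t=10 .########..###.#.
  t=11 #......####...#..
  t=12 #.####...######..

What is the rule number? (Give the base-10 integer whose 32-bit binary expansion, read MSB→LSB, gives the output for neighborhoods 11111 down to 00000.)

  ##### -> .   bit 31 = 0  t=4,i=10
  ####. -> #   bit 30 = 1  t=0,i=12
  ###.# -> .   bit 29 = 0  t=0,i=13
  ###.. -> #   bit 28 = 1  t=0,i=2
  ##.## -> .   bit 27 = 0  t=2,i=11
  ##.#. -> #   bit 26 = 1  t=0,i=14
  ##..# -> #   bit 25 = 1  t=0,i=8
  ##... -> #   bit 24 = 1  t=0,i=3
  #.### -> .   bit 23 = 0  t=0,i=0
  #.##. -> .   bit 22 = 0  t=2,i=12
  #.#.# -> .   bit 21 = 0  t=0,i=15
  #.#.. -> .   bit 20 = 0  t=1,i=16
  #..## -> #   bit 19 = 1  t=0,i=9
  #..#. -> .   bit 18 = 0  t=1,i=11
  #...# -> #   bit 17 = 1  t=0,i=4
  #.... -> #   bit 16 = 1  t=3,i=10
  .#### -> .   bit 15 = 0  t=0,i=11
  .###. -> .   bit 14 = 0  t=0,i=1
  .##.# -> .   bit 13 = 0  t=2,i=10
  .##.. -> #   bit 12 = 1  t=0,i=7
  .#.## -> #   bit 11 = 1  t=0,i=16
  .#.#. -> #   bit 10 = 1  t=1,i=13
  .#..# -> .   bit 9 = 0  t=1,i=0
  .#... -> .   bit 8 = 0  t=3,i=15
  ..### -> .   bit 7 = 0  t=0,i=10
  ..##. -> .   bit 6 = 0  t=0,i=6
  ..#.# -> #   bit 5 = 1  t=1,i=12
  ..#.. -> #   bit 4 = 1  t=2,i=1
  ...## -> .   bit 3 = 0  t=0,i=5
  ...#. -> #   bit 2 = 1  t=3,i=0
  ....# -> #   bit 1 = 1  t=3,i=12
  ..... -> #   bit 0 = 1  t=3,i=11
  bits 01010111000010110001110000110111 = 1460345911

1460345911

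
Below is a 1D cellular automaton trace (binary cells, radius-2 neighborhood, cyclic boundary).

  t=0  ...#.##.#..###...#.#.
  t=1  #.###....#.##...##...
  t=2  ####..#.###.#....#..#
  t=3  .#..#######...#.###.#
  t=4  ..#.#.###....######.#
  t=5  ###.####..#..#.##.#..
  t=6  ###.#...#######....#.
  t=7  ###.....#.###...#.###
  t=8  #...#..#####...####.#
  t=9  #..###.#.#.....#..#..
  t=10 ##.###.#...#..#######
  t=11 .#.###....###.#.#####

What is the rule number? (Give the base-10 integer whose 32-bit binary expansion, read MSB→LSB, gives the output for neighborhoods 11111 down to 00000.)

  nb #####: next=#  (t=2,i=1, bit31=1)
  nb ####.: next=.  (t=2,i=2, bit30=0)
  nb ###.#: next=#  (t=2,i=10, bit29=1)
  nb ###..: next=.  (t=0,i=13, bit28=0)
  nb ##.##: next=.  (t=5,i=3, bit27=0)
  nb ##.#.: next=.  (t=0,i=7, bit26=0)
  nb ##..#: next=#  (t=2,i=4, bit25=1)
  nb ##...: next=.  (t=0,i=14, bit24=0)
  nb #.###: next=#  (t=1,i=2, bit23=1)
  nb #.##.: next=.  (t=0,i=5, bit22=0)
  nb #.#.#: next=#  (t=3,i=20, bit21=1)
  nb #.#..: next=.  (t=0,i=8, bit20=0)
  nb #..##: next=.  (t=0,i=10, bit19=0)
  nb #..#.: next=#  (t=2,i=5, bit18=1)
  nb #...#: next=.  (t=0,i=15, bit17=0)
  nb #....: next=#  (t=0,i=0, bit16=1)
  nb .####: next=.  (t=2,i=0, bit15=0)
  nb .###.: next=#  (t=0,i=12, bit14=1)
  nb .##.#: next=.  (t=0,i=6, bit13=0)
  nb .##..: next=#  (t=1,i=12, bit12=1)
  nb .#.##: next=#  (t=0,i=4, bit11=1)
  nb .#.#.: next=.  (t=0,i=18, bit10=0)
  nb .#..#: next=#  (t=0,i=9, bit9=1)
  nb .#...: next=.  (t=0,i=20, bit8=0)
  nb ..###: next=#  (t=0,i=11, bit7=1)
  nb ..##.: next=.  (t=1,i=16, bit6=0)
  nb ..#.#: next=#  (t=0,i=3, bit5=1)
  nb ..#..: next=#  (t=2,i=17, bit4=1)
  nb ...##: next=.  (t=1,i=15, bit3=0)
  nb ...#.: next=#  (t=0,i=2, bit2=1)
  nb ....#: next=.  (t=0,i=1, bit1=0)
  nb .....: next=.  (t=7,i=5, bit0=0)
  bits 10100010101001010101101010110100 = 2728745652

2728745652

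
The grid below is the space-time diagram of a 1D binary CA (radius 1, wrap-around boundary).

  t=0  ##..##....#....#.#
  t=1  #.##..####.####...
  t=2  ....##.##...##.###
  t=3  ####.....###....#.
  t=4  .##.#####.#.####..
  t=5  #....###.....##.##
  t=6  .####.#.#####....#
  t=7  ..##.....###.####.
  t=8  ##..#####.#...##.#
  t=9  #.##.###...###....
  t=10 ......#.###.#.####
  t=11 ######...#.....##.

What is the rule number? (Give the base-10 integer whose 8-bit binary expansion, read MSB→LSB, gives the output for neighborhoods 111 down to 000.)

  ### -> #   bit 7 = 1  t=0,i=0
  ##. -> .   bit 6 = 0  t=0,i=1
  #.# -> .   bit 5 = 0  t=0,i=16
  #.. -> #   bit 4 = 1  t=0,i=2
  .## -> .   bit 3 = 0  t=0,i=4
  .#. -> .   bit 2 = 0  t=0,i=10
  ..# -> #   bit 1 = 1  t=0,i=3
  ... -> #   bit 0 = 1  t=0,i=7
  bits 10010011 = 147

147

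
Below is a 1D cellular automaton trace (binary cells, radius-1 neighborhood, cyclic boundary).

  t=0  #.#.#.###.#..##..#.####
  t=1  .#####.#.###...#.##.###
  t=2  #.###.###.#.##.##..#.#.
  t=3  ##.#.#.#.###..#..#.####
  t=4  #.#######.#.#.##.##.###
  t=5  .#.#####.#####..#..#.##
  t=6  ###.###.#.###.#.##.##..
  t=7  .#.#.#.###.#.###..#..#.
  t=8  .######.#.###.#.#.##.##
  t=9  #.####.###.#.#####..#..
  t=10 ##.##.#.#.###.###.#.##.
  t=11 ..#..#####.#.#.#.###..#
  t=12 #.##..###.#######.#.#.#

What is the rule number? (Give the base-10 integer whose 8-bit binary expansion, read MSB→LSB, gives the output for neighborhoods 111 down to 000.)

  ### -> #   bit 7 = 1  t=0,i=7
  ##. -> .   bit 6 = 0  t=0,i=0
  #.# -> #   bit 5 = 1  t=0,i=1
  #.. -> #   bit 4 = 1  t=0,i=11
  .## -> .   bit 3 = 0  t=0,i=6
  .#. -> #   bit 2 = 1  t=0,i=2
  ..# -> .   bit 1 = 0  t=0,i=12
  ... -> #   bit 0 = 1  t=1,i=13
  bits 10110101 = 181

181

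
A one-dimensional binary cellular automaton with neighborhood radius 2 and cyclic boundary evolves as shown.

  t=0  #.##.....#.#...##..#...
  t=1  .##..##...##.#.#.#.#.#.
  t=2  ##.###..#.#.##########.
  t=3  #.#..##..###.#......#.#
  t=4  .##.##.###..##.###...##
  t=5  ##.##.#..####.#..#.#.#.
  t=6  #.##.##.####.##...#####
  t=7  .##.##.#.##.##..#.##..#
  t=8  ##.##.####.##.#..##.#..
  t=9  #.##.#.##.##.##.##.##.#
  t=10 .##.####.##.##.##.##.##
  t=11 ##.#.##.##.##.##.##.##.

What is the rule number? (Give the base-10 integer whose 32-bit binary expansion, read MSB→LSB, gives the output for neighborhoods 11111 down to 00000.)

  #####|.  b31=0 t=2,i=14
  ####.|#  b30=1 t=2,i=20
  ###.#|.  b29=0 t=2,i=21
  ###..|#  b28=1 t=2,i=5
  ##.##|#  b27=1 t=2,i=2
  ##.#.|#  b26=1 t=1,i=12
  ##..#|#  b25=1 t=0,i=17
  ##...|.  b24=0 t=0,i=4
  #.###|.  b23=0 t=2,i=3
  #.##.|#  b22=1 t=0,i=2
  #.#.#|#  b21=1 t=1,i=13
  #.#..|#  b20=1 t=0,i=11
  #..##|#  b19=1 t=1,i=0
  #..#.|.  b18=0 t=0,i=18
  #...#|#  b17=1 t=0,i=13
  #....|#  b16=1 t=0,i=5
  .####|#  b15=1 t=2,i=13
  .###.|.  b14=0 t=2,i=4
  .##.#|.  b13=0 t=1,i=11
  .##..|.  b12=0 t=0,i=3
  .#.##|#  b11=1 t=0,i=1
  .#.#.|#  b10=1 t=0,i=10
  .#..#|.  b9=0 t=1,i=22
  .#...|.  b8=0 t=0,i=12
  ..###|#  b7=1 t=3,i=9
  ..##.|#  b6=1 t=0,i=15
  ..#.#|.  b5=0 t=0,i=0
  ..#..|#  b4=1 t=0,i=19
  ...##|.  b3=0 t=0,i=14
  ...#.|.  b2=0 t=0,i=8
  ....#|.  b1=0 t=0,i=7
  .....|#  b0=1 t=0,i=6
  bits 01011110011110111000110011010001 = 1585155281

1585155281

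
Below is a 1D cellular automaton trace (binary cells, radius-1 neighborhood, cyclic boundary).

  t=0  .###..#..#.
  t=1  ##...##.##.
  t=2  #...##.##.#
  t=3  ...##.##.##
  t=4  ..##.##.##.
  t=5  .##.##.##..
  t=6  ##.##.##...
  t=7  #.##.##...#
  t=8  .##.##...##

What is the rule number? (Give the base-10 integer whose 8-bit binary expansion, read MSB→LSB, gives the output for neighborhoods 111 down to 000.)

  ###|.  b7=0 t=0,i=2
  ##.|.  b6=0 t=0,i=3
  #.#|#  b5=1 t=1,i=7
  #..|.  b4=0 t=0,i=4
  .##|#  b3=1 t=0,i=1
  .#.|#  b2=1 t=0,i=6
  ..#|#  b1=1 t=0,i=0
  ...|.  b0=0 t=1,i=3
  bits 00101110 = 46

46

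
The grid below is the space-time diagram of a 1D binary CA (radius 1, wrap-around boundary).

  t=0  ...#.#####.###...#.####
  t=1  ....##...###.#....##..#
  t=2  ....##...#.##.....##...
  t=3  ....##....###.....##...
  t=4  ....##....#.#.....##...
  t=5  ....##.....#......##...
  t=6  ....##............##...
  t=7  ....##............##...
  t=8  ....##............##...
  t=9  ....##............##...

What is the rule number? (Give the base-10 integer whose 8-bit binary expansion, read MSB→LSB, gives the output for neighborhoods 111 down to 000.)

104

  ### -> .   bit 7 = 0  t=0,i=6
  ##. -> #   bit 6 = 1  t=0,i=9
  #.# -> #   bit 5 = 1  t=0,i=4
  #.. -> .   bit 4 = 0  t=0,i=0
  .## -> #   bit 3 = 1  t=0,i=5
  .#. -> .   bit 2 = 0  t=0,i=3
  ..# -> .   bit 1 = 0  t=0,i=2
  ... -> .   bit 0 = 0  t=0,i=1
  bits 01101000 = 104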